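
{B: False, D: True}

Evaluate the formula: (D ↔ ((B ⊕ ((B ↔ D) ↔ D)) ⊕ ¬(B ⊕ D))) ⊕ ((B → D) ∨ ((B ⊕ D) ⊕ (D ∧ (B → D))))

True

Substituting B=False, D=True:
B ↔ D = False ↔ True = False
(B ↔ D) ↔ D = False ↔ True = False
B ⊕ ((B ↔ D) ↔ D) = False ⊕ False = False
B ⊕ D = False ⊕ True = True
¬(B ⊕ D) = ¬True = False
(B ⊕ ((B ↔ D) ↔ D)) ⊕ ¬(B ⊕ D) = False ⊕ False = False
D ↔ ((B ⊕ ((B ↔ D) ↔ D)) ⊕ ¬(B ⊕ D)) = True ↔ False = False
B → D = False → True = True
B ⊕ D = False ⊕ True = True
B → D = False → True = True
D ∧ (B → D) = True ∧ True = True
(B ⊕ D) ⊕ (D ∧ (B → D)) = True ⊕ True = False
(B → D) ∨ ((B ⊕ D) ⊕ (D ∧ (B → D))) = True ∨ False = True
(D ↔ ((B ⊕ ((B ↔ D) ↔ D)) ⊕ ¬(B ⊕ D))) ⊕ ((B → D) ∨ ((B ⊕ D) ⊕ (D ∧ (B → D)))) = False ⊕ True = True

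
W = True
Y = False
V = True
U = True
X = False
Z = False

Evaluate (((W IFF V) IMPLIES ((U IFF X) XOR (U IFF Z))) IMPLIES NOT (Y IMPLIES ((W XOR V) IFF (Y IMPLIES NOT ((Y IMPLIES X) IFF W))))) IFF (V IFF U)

W IFF V = True IFF True = True
U IFF X = True IFF False = False
U IFF Z = True IFF False = False
(U IFF X) XOR (U IFF Z) = False XOR False = False
(W IFF V) IMPLIES ((U IFF X) XOR (U IFF Z)) = True IMPLIES False = False
W XOR V = True XOR True = False
Y IMPLIES X = False IMPLIES False = True
(Y IMPLIES X) IFF W = True IFF True = True
NOT ((Y IMPLIES X) IFF W) = NOT True = False
Y IMPLIES NOT ((Y IMPLIES X) IFF W) = False IMPLIES False = True
(W XOR V) IFF (Y IMPLIES NOT ((Y IMPLIES X) IFF W)) = False IFF True = False
Y IMPLIES ((W XOR V) IFF (Y IMPLIES NOT ((Y IMPLIES X) IFF W))) = False IMPLIES False = True
NOT (Y IMPLIES ((W XOR V) IFF (Y IMPLIES NOT ((Y IMPLIES X) IFF W)))) = NOT True = False
((W IFF V) IMPLIES ((U IFF X) XOR (U IFF Z))) IMPLIES NOT (Y IMPLIES ((W XOR V) IFF (Y IMPLIES NOT ((Y IMPLIES X) IFF W)))) = False IMPLIES False = True
V IFF U = True IFF True = True
(((W IFF V) IMPLIES ((U IFF X) XOR (U IFF Z))) IMPLIES NOT (Y IMPLIES ((W XOR V) IFF (Y IMPLIES NOT ((Y IMPLIES X) IFF W))))) IFF (V IFF U) = True IFF True = True

True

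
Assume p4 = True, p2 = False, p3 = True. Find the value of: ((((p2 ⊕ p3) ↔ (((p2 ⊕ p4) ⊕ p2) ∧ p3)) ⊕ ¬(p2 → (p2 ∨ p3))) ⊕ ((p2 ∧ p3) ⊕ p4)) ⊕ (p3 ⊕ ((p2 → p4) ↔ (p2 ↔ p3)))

True

p2 ⊕ p3 = False ⊕ True = True
p2 ⊕ p4 = False ⊕ True = True
(p2 ⊕ p4) ⊕ p2 = True ⊕ False = True
((p2 ⊕ p4) ⊕ p2) ∧ p3 = True ∧ True = True
(p2 ⊕ p3) ↔ (((p2 ⊕ p4) ⊕ p2) ∧ p3) = True ↔ True = True
p2 ∨ p3 = False ∨ True = True
p2 → (p2 ∨ p3) = False → True = True
¬(p2 → (p2 ∨ p3)) = ¬True = False
((p2 ⊕ p3) ↔ (((p2 ⊕ p4) ⊕ p2) ∧ p3)) ⊕ ¬(p2 → (p2 ∨ p3)) = True ⊕ False = True
p2 ∧ p3 = False ∧ True = False
(p2 ∧ p3) ⊕ p4 = False ⊕ True = True
(((p2 ⊕ p3) ↔ (((p2 ⊕ p4) ⊕ p2) ∧ p3)) ⊕ ¬(p2 → (p2 ∨ p3))) ⊕ ((p2 ∧ p3) ⊕ p4) = True ⊕ True = False
p2 → p4 = False → True = True
p2 ↔ p3 = False ↔ True = False
(p2 → p4) ↔ (p2 ↔ p3) = True ↔ False = False
p3 ⊕ ((p2 → p4) ↔ (p2 ↔ p3)) = True ⊕ False = True
((((p2 ⊕ p3) ↔ (((p2 ⊕ p4) ⊕ p2) ∧ p3)) ⊕ ¬(p2 → (p2 ∨ p3))) ⊕ ((p2 ∧ p3) ⊕ p4)) ⊕ (p3 ⊕ ((p2 → p4) ↔ (p2 ↔ p3))) = False ⊕ True = True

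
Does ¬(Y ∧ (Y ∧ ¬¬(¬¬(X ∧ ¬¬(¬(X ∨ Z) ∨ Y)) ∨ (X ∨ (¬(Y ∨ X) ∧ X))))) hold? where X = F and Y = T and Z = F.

T

Substituting X=F, Y=T, Z=F:
X ∨ Z = F ∨ F = F
¬(X ∨ Z) = ¬F = T
¬(X ∨ Z) ∨ Y = T ∨ T = T
¬(¬(X ∨ Z) ∨ Y) = ¬T = F
¬¬(¬(X ∨ Z) ∨ Y) = ¬F = T
X ∧ ¬¬(¬(X ∨ Z) ∨ Y) = F ∧ T = F
¬(X ∧ ¬¬(¬(X ∨ Z) ∨ Y)) = ¬F = T
¬¬(X ∧ ¬¬(¬(X ∨ Z) ∨ Y)) = ¬T = F
Y ∨ X = T ∨ F = T
¬(Y ∨ X) = ¬T = F
¬(Y ∨ X) ∧ X = F ∧ F = F
X ∨ (¬(Y ∨ X) ∧ X) = F ∨ F = F
¬¬(X ∧ ¬¬(¬(X ∨ Z) ∨ Y)) ∨ (X ∨ (¬(Y ∨ X) ∧ X)) = F ∨ F = F
¬(¬¬(X ∧ ¬¬(¬(X ∨ Z) ∨ Y)) ∨ (X ∨ (¬(Y ∨ X) ∧ X))) = ¬F = T
¬¬(¬¬(X ∧ ¬¬(¬(X ∨ Z) ∨ Y)) ∨ (X ∨ (¬(Y ∨ X) ∧ X))) = ¬T = F
Y ∧ ¬¬(¬¬(X ∧ ¬¬(¬(X ∨ Z) ∨ Y)) ∨ (X ∨ (¬(Y ∨ X) ∧ X))) = T ∧ F = F
Y ∧ (Y ∧ ¬¬(¬¬(X ∧ ¬¬(¬(X ∨ Z) ∨ Y)) ∨ (X ∨ (¬(Y ∨ X) ∧ X)))) = T ∧ F = F
¬(Y ∧ (Y ∧ ¬¬(¬¬(X ∧ ¬¬(¬(X ∨ Z) ∨ Y)) ∨ (X ∨ (¬(Y ∨ X) ∧ X))))) = ¬F = T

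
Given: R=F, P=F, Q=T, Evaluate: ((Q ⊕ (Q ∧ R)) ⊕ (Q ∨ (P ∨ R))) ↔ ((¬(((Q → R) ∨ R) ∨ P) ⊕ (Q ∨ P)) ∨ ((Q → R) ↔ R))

Q ∧ R = T ∧ F = F
Q ⊕ (Q ∧ R) = T ⊕ F = T
P ∨ R = F ∨ F = F
Q ∨ (P ∨ R) = T ∨ F = T
(Q ⊕ (Q ∧ R)) ⊕ (Q ∨ (P ∨ R)) = T ⊕ T = F
Q → R = T → F = F
(Q → R) ∨ R = F ∨ F = F
((Q → R) ∨ R) ∨ P = F ∨ F = F
¬(((Q → R) ∨ R) ∨ P) = ¬F = T
Q ∨ P = T ∨ F = T
¬(((Q → R) ∨ R) ∨ P) ⊕ (Q ∨ P) = T ⊕ T = F
Q → R = T → F = F
(Q → R) ↔ R = F ↔ F = T
(¬(((Q → R) ∨ R) ∨ P) ⊕ (Q ∨ P)) ∨ ((Q → R) ↔ R) = F ∨ T = T
((Q ⊕ (Q ∧ R)) ⊕ (Q ∨ (P ∨ R))) ↔ ((¬(((Q → R) ∨ R) ∨ P) ⊕ (Q ∨ P)) ∨ ((Q → R) ↔ R)) = F ↔ T = F

F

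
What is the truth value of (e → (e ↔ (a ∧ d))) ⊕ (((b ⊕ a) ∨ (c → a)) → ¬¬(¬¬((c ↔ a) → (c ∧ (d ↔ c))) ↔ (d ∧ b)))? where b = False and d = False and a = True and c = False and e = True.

a ∧ d = True ∧ False = False
e ↔ (a ∧ d) = True ↔ False = False
e → (e ↔ (a ∧ d)) = True → False = False
b ⊕ a = False ⊕ True = True
c → a = False → True = True
(b ⊕ a) ∨ (c → a) = True ∨ True = True
c ↔ a = False ↔ True = False
d ↔ c = False ↔ False = True
c ∧ (d ↔ c) = False ∧ True = False
(c ↔ a) → (c ∧ (d ↔ c)) = False → False = True
¬((c ↔ a) → (c ∧ (d ↔ c))) = ¬True = False
¬¬((c ↔ a) → (c ∧ (d ↔ c))) = ¬False = True
d ∧ b = False ∧ False = False
¬¬((c ↔ a) → (c ∧ (d ↔ c))) ↔ (d ∧ b) = True ↔ False = False
¬(¬¬((c ↔ a) → (c ∧ (d ↔ c))) ↔ (d ∧ b)) = ¬False = True
¬¬(¬¬((c ↔ a) → (c ∧ (d ↔ c))) ↔ (d ∧ b)) = ¬True = False
((b ⊕ a) ∨ (c → a)) → ¬¬(¬¬((c ↔ a) → (c ∧ (d ↔ c))) ↔ (d ∧ b)) = True → False = False
(e → (e ↔ (a ∧ d))) ⊕ (((b ⊕ a) ∨ (c → a)) → ¬¬(¬¬((c ↔ a) → (c ∧ (d ↔ c))) ↔ (d ∧ b))) = False ⊕ False = False

False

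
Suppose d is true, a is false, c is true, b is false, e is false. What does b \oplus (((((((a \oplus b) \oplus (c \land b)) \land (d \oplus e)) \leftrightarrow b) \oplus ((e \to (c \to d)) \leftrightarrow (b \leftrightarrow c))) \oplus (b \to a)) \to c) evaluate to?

a \oplus b = \text{False} \oplus \text{False} = \text{False}
c \land b = \text{True} \land \text{False} = \text{False}
(a \oplus b) \oplus (c \land b) = \text{False} \oplus \text{False} = \text{False}
d \oplus e = \text{True} \oplus \text{False} = \text{True}
((a \oplus b) \oplus (c \land b)) \land (d \oplus e) = \text{False} \land \text{True} = \text{False}
(((a \oplus b) \oplus (c \land b)) \land (d \oplus e)) \leftrightarrow b = \text{False} \leftrightarrow \text{False} = \text{True}
c \to d = \text{True} \to \text{True} = \text{True}
e \to (c \to d) = \text{False} \to \text{True} = \text{True}
b \leftrightarrow c = \text{False} \leftrightarrow \text{True} = \text{False}
(e \to (c \to d)) \leftrightarrow (b \leftrightarrow c) = \text{True} \leftrightarrow \text{False} = \text{False}
((((a \oplus b) \oplus (c \land b)) \land (d \oplus e)) \leftrightarrow b) \oplus ((e \to (c \to d)) \leftrightarrow (b \leftrightarrow c)) = \text{True} \oplus \text{False} = \text{True}
b \to a = \text{False} \to \text{False} = \text{True}
(((((a \oplus b) \oplus (c \land b)) \land (d \oplus e)) \leftrightarrow b) \oplus ((e \to (c \to d)) \leftrightarrow (b \leftrightarrow c))) \oplus (b \to a) = \text{True} \oplus \text{True} = \text{False}
((((((a \oplus b) \oplus (c \land b)) \land (d \oplus e)) \leftrightarrow b) \oplus ((e \to (c \to d)) \leftrightarrow (b \leftrightarrow c))) \oplus (b \to a)) \to c = \text{False} \to \text{True} = \text{True}
b \oplus (((((((a \oplus b) \oplus (c \land b)) \land (d \oplus e)) \leftrightarrow b) \oplus ((e \to (c \to d)) \leftrightarrow (b \leftrightarrow c))) \oplus (b \to a)) \to c) = \text{False} \oplus \text{True} = \text{True}

\text{True}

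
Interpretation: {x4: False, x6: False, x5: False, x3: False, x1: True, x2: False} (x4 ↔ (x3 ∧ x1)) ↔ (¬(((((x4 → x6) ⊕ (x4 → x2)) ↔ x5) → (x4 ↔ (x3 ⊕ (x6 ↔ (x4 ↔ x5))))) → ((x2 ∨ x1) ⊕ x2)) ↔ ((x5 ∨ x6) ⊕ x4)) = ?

x3 ∧ x1 = False ∧ True = False
x4 ↔ (x3 ∧ x1) = False ↔ False = True
x4 → x6 = False → False = True
x4 → x2 = False → False = True
(x4 → x6) ⊕ (x4 → x2) = True ⊕ True = False
((x4 → x6) ⊕ (x4 → x2)) ↔ x5 = False ↔ False = True
x4 ↔ x5 = False ↔ False = True
x6 ↔ (x4 ↔ x5) = False ↔ True = False
x3 ⊕ (x6 ↔ (x4 ↔ x5)) = False ⊕ False = False
x4 ↔ (x3 ⊕ (x6 ↔ (x4 ↔ x5))) = False ↔ False = True
(((x4 → x6) ⊕ (x4 → x2)) ↔ x5) → (x4 ↔ (x3 ⊕ (x6 ↔ (x4 ↔ x5)))) = True → True = True
x2 ∨ x1 = False ∨ True = True
(x2 ∨ x1) ⊕ x2 = True ⊕ False = True
((((x4 → x6) ⊕ (x4 → x2)) ↔ x5) → (x4 ↔ (x3 ⊕ (x6 ↔ (x4 ↔ x5))))) → ((x2 ∨ x1) ⊕ x2) = True → True = True
¬(((((x4 → x6) ⊕ (x4 → x2)) ↔ x5) → (x4 ↔ (x3 ⊕ (x6 ↔ (x4 ↔ x5))))) → ((x2 ∨ x1) ⊕ x2)) = ¬True = False
x5 ∨ x6 = False ∨ False = False
(x5 ∨ x6) ⊕ x4 = False ⊕ False = False
¬(((((x4 → x6) ⊕ (x4 → x2)) ↔ x5) → (x4 ↔ (x3 ⊕ (x6 ↔ (x4 ↔ x5))))) → ((x2 ∨ x1) ⊕ x2)) ↔ ((x5 ∨ x6) ⊕ x4) = False ↔ False = True
(x4 ↔ (x3 ∧ x1)) ↔ (¬(((((x4 → x6) ⊕ (x4 → x2)) ↔ x5) → (x4 ↔ (x3 ⊕ (x6 ↔ (x4 ↔ x5))))) → ((x2 ∨ x1) ⊕ x2)) ↔ ((x5 ∨ x6) ⊕ x4)) = True ↔ True = True

True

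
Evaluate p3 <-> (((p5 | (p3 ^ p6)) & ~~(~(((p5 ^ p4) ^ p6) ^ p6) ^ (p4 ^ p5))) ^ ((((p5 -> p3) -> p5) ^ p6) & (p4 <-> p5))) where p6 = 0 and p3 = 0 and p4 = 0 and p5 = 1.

0

p3 ^ p6 = 0 ^ 0 = 0
p5 | (p3 ^ p6) = 1 | 0 = 1
p5 ^ p4 = 1 ^ 0 = 1
(p5 ^ p4) ^ p6 = 1 ^ 0 = 1
((p5 ^ p4) ^ p6) ^ p6 = 1 ^ 0 = 1
~(((p5 ^ p4) ^ p6) ^ p6) = ~1 = 0
p4 ^ p5 = 0 ^ 1 = 1
~(((p5 ^ p4) ^ p6) ^ p6) ^ (p4 ^ p5) = 0 ^ 1 = 1
~(~(((p5 ^ p4) ^ p6) ^ p6) ^ (p4 ^ p5)) = ~1 = 0
~~(~(((p5 ^ p4) ^ p6) ^ p6) ^ (p4 ^ p5)) = ~0 = 1
(p5 | (p3 ^ p6)) & ~~(~(((p5 ^ p4) ^ p6) ^ p6) ^ (p4 ^ p5)) = 1 & 1 = 1
p5 -> p3 = 1 -> 0 = 0
(p5 -> p3) -> p5 = 0 -> 1 = 1
((p5 -> p3) -> p5) ^ p6 = 1 ^ 0 = 1
p4 <-> p5 = 0 <-> 1 = 0
(((p5 -> p3) -> p5) ^ p6) & (p4 <-> p5) = 1 & 0 = 0
((p5 | (p3 ^ p6)) & ~~(~(((p5 ^ p4) ^ p6) ^ p6) ^ (p4 ^ p5))) ^ ((((p5 -> p3) -> p5) ^ p6) & (p4 <-> p5)) = 1 ^ 0 = 1
p3 <-> (((p5 | (p3 ^ p6)) & ~~(~(((p5 ^ p4) ^ p6) ^ p6) ^ (p4 ^ p5))) ^ ((((p5 -> p3) -> p5) ^ p6) & (p4 <-> p5))) = 0 <-> 1 = 0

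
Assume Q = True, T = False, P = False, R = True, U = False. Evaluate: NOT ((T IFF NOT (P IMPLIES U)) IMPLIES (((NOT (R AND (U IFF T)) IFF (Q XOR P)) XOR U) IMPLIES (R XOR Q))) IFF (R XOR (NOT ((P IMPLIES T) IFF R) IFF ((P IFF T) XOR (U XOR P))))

P IMPLIES U = False IMPLIES False = True
NOT (P IMPLIES U) = NOT True = False
T IFF NOT (P IMPLIES U) = False IFF False = True
U IFF T = False IFF False = True
R AND (U IFF T) = True AND True = True
NOT (R AND (U IFF T)) = NOT True = False
Q XOR P = True XOR False = True
NOT (R AND (U IFF T)) IFF (Q XOR P) = False IFF True = False
(NOT (R AND (U IFF T)) IFF (Q XOR P)) XOR U = False XOR False = False
R XOR Q = True XOR True = False
((NOT (R AND (U IFF T)) IFF (Q XOR P)) XOR U) IMPLIES (R XOR Q) = False IMPLIES False = True
(T IFF NOT (P IMPLIES U)) IMPLIES (((NOT (R AND (U IFF T)) IFF (Q XOR P)) XOR U) IMPLIES (R XOR Q)) = True IMPLIES True = True
NOT ((T IFF NOT (P IMPLIES U)) IMPLIES (((NOT (R AND (U IFF T)) IFF (Q XOR P)) XOR U) IMPLIES (R XOR Q))) = NOT True = False
P IMPLIES T = False IMPLIES False = True
(P IMPLIES T) IFF R = True IFF True = True
NOT ((P IMPLIES T) IFF R) = NOT True = False
P IFF T = False IFF False = True
U XOR P = False XOR False = False
(P IFF T) XOR (U XOR P) = True XOR False = True
NOT ((P IMPLIES T) IFF R) IFF ((P IFF T) XOR (U XOR P)) = False IFF True = False
R XOR (NOT ((P IMPLIES T) IFF R) IFF ((P IFF T) XOR (U XOR P))) = True XOR False = True
NOT ((T IFF NOT (P IMPLIES U)) IMPLIES (((NOT (R AND (U IFF T)) IFF (Q XOR P)) XOR U) IMPLIES (R XOR Q))) IFF (R XOR (NOT ((P IMPLIES T) IFF R) IFF ((P IFF T) XOR (U XOR P)))) = False IFF True = False

False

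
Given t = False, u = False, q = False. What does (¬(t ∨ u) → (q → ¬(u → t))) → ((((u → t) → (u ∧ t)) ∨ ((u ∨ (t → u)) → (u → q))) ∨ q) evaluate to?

True

Substituting t=False, u=False, q=False:
t ∨ u = False ∨ False = False
¬(t ∨ u) = ¬False = True
u → t = False → False = True
¬(u → t) = ¬True = False
q → ¬(u → t) = False → False = True
¬(t ∨ u) → (q → ¬(u → t)) = True → True = True
u → t = False → False = True
u ∧ t = False ∧ False = False
(u → t) → (u ∧ t) = True → False = False
t → u = False → False = True
u ∨ (t → u) = False ∨ True = True
u → q = False → False = True
(u ∨ (t → u)) → (u → q) = True → True = True
((u → t) → (u ∧ t)) ∨ ((u ∨ (t → u)) → (u → q)) = False ∨ True = True
(((u → t) → (u ∧ t)) ∨ ((u ∨ (t → u)) → (u → q))) ∨ q = True ∨ False = True
(¬(t ∨ u) → (q → ¬(u → t))) → ((((u → t) → (u ∧ t)) ∨ ((u ∨ (t → u)) → (u → q))) ∨ q) = True → True = True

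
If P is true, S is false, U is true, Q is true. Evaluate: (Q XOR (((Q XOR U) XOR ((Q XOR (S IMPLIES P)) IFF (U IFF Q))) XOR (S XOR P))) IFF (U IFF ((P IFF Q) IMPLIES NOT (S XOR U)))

T

Q XOR U = T XOR T = F
S IMPLIES P = F IMPLIES T = T
Q XOR (S IMPLIES P) = T XOR T = F
U IFF Q = T IFF T = T
(Q XOR (S IMPLIES P)) IFF (U IFF Q) = F IFF T = F
(Q XOR U) XOR ((Q XOR (S IMPLIES P)) IFF (U IFF Q)) = F XOR F = F
S XOR P = F XOR T = T
((Q XOR U) XOR ((Q XOR (S IMPLIES P)) IFF (U IFF Q))) XOR (S XOR P) = F XOR T = T
Q XOR (((Q XOR U) XOR ((Q XOR (S IMPLIES P)) IFF (U IFF Q))) XOR (S XOR P)) = T XOR T = F
P IFF Q = T IFF T = T
S XOR U = F XOR T = T
NOT (S XOR U) = NOT T = F
(P IFF Q) IMPLIES NOT (S XOR U) = T IMPLIES F = F
U IFF ((P IFF Q) IMPLIES NOT (S XOR U)) = T IFF F = F
(Q XOR (((Q XOR U) XOR ((Q XOR (S IMPLIES P)) IFF (U IFF Q))) XOR (S XOR P))) IFF (U IFF ((P IFF Q) IMPLIES NOT (S XOR U))) = F IFF F = T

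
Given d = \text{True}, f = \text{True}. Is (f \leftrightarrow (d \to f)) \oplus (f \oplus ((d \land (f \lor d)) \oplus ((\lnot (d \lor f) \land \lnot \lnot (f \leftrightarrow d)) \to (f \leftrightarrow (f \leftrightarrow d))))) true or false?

Substituting d=\text{True}, f=\text{True}:
d \to f = \text{True} \to \text{True} = \text{True}
f \leftrightarrow (d \to f) = \text{True} \leftrightarrow \text{True} = \text{True}
f \lor d = \text{True} \lor \text{True} = \text{True}
d \land (f \lor d) = \text{True} \land \text{True} = \text{True}
d \lor f = \text{True} \lor \text{True} = \text{True}
\lnot (d \lor f) = \lnot \text{True} = \text{False}
f \leftrightarrow d = \text{True} \leftrightarrow \text{True} = \text{True}
\lnot (f \leftrightarrow d) = \lnot \text{True} = \text{False}
\lnot \lnot (f \leftrightarrow d) = \lnot \text{False} = \text{True}
\lnot (d \lor f) \land \lnot \lnot (f \leftrightarrow d) = \text{False} \land \text{True} = \text{False}
f \leftrightarrow d = \text{True} \leftrightarrow \text{True} = \text{True}
f \leftrightarrow (f \leftrightarrow d) = \text{True} \leftrightarrow \text{True} = \text{True}
(\lnot (d \lor f) \land \lnot \lnot (f \leftrightarrow d)) \to (f \leftrightarrow (f \leftrightarrow d)) = \text{False} \to \text{True} = \text{True}
(d \land (f \lor d)) \oplus ((\lnot (d \lor f) \land \lnot \lnot (f \leftrightarrow d)) \to (f \leftrightarrow (f \leftrightarrow d))) = \text{True} \oplus \text{True} = \text{False}
f \oplus ((d \land (f \lor d)) \oplus ((\lnot (d \lor f) \land \lnot \lnot (f \leftrightarrow d)) \to (f \leftrightarrow (f \leftrightarrow d)))) = \text{True} \oplus \text{False} = \text{True}
(f \leftrightarrow (d \to f)) \oplus (f \oplus ((d \land (f \lor d)) \oplus ((\lnot (d \lor f) \land \lnot \lnot (f \leftrightarrow d)) \to (f \leftrightarrow (f \leftrightarrow d))))) = \text{True} \oplus \text{True} = \text{False}

\text{False}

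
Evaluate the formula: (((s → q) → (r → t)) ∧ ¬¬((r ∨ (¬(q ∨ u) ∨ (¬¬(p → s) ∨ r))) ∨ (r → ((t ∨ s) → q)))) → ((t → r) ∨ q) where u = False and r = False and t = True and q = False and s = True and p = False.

False

s → q = True → False = False
r → t = False → True = True
(s → q) → (r → t) = False → True = True
q ∨ u = False ∨ False = False
¬(q ∨ u) = ¬False = True
p → s = False → True = True
¬(p → s) = ¬True = False
¬¬(p → s) = ¬False = True
¬¬(p → s) ∨ r = True ∨ False = True
¬(q ∨ u) ∨ (¬¬(p → s) ∨ r) = True ∨ True = True
r ∨ (¬(q ∨ u) ∨ (¬¬(p → s) ∨ r)) = False ∨ True = True
t ∨ s = True ∨ True = True
(t ∨ s) → q = True → False = False
r → ((t ∨ s) → q) = False → False = True
(r ∨ (¬(q ∨ u) ∨ (¬¬(p → s) ∨ r))) ∨ (r → ((t ∨ s) → q)) = True ∨ True = True
¬((r ∨ (¬(q ∨ u) ∨ (¬¬(p → s) ∨ r))) ∨ (r → ((t ∨ s) → q))) = ¬True = False
¬¬((r ∨ (¬(q ∨ u) ∨ (¬¬(p → s) ∨ r))) ∨ (r → ((t ∨ s) → q))) = ¬False = True
((s → q) → (r → t)) ∧ ¬¬((r ∨ (¬(q ∨ u) ∨ (¬¬(p → s) ∨ r))) ∨ (r → ((t ∨ s) → q))) = True ∧ True = True
t → r = True → False = False
(t → r) ∨ q = False ∨ False = False
(((s → q) → (r → t)) ∧ ¬¬((r ∨ (¬(q ∨ u) ∨ (¬¬(p → s) ∨ r))) ∨ (r → ((t ∨ s) → q)))) → ((t → r) ∨ q) = True → False = False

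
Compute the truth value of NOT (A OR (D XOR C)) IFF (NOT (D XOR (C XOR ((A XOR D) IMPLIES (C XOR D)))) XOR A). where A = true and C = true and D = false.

true

Substituting A=true, C=true, D=false:
D XOR C = false XOR true = true
A OR (D XOR C) = true OR true = true
NOT (A OR (D XOR C)) = NOT true = false
A XOR D = true XOR false = true
C XOR D = true XOR false = true
(A XOR D) IMPLIES (C XOR D) = true IMPLIES true = true
C XOR ((A XOR D) IMPLIES (C XOR D)) = true XOR true = false
D XOR (C XOR ((A XOR D) IMPLIES (C XOR D))) = false XOR false = false
NOT (D XOR (C XOR ((A XOR D) IMPLIES (C XOR D)))) = NOT false = true
NOT (D XOR (C XOR ((A XOR D) IMPLIES (C XOR D)))) XOR A = true XOR true = false
NOT (A OR (D XOR C)) IFF (NOT (D XOR (C XOR ((A XOR D) IMPLIES (C XOR D)))) XOR A) = false IFF false = true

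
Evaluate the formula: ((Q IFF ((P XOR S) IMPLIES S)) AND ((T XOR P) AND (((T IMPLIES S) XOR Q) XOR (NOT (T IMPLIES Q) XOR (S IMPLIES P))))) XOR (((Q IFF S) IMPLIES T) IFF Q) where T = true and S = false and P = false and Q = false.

P XOR S = false XOR false = false
(P XOR S) IMPLIES S = false IMPLIES false = true
Q IFF ((P XOR S) IMPLIES S) = false IFF true = false
T XOR P = true XOR false = true
T IMPLIES S = true IMPLIES false = false
(T IMPLIES S) XOR Q = false XOR false = false
T IMPLIES Q = true IMPLIES false = false
NOT (T IMPLIES Q) = NOT false = true
S IMPLIES P = false IMPLIES false = true
NOT (T IMPLIES Q) XOR (S IMPLIES P) = true XOR true = false
((T IMPLIES S) XOR Q) XOR (NOT (T IMPLIES Q) XOR (S IMPLIES P)) = false XOR false = false
(T XOR P) AND (((T IMPLIES S) XOR Q) XOR (NOT (T IMPLIES Q) XOR (S IMPLIES P))) = true AND false = false
(Q IFF ((P XOR S) IMPLIES S)) AND ((T XOR P) AND (((T IMPLIES S) XOR Q) XOR (NOT (T IMPLIES Q) XOR (S IMPLIES P)))) = false AND false = false
Q IFF S = false IFF false = true
(Q IFF S) IMPLIES T = true IMPLIES true = true
((Q IFF S) IMPLIES T) IFF Q = true IFF false = false
((Q IFF ((P XOR S) IMPLIES S)) AND ((T XOR P) AND (((T IMPLIES S) XOR Q) XOR (NOT (T IMPLIES Q) XOR (S IMPLIES P))))) XOR (((Q IFF S) IMPLIES T) IFF Q) = false XOR false = false

false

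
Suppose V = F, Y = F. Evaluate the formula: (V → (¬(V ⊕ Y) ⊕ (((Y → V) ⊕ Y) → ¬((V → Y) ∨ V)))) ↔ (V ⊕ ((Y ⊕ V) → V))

V ⊕ Y = F ⊕ F = F
¬(V ⊕ Y) = ¬F = T
Y → V = F → F = T
(Y → V) ⊕ Y = T ⊕ F = T
V → Y = F → F = T
(V → Y) ∨ V = T ∨ F = T
¬((V → Y) ∨ V) = ¬T = F
((Y → V) ⊕ Y) → ¬((V → Y) ∨ V) = T → F = F
¬(V ⊕ Y) ⊕ (((Y → V) ⊕ Y) → ¬((V → Y) ∨ V)) = T ⊕ F = T
V → (¬(V ⊕ Y) ⊕ (((Y → V) ⊕ Y) → ¬((V → Y) ∨ V))) = F → T = T
Y ⊕ V = F ⊕ F = F
(Y ⊕ V) → V = F → F = T
V ⊕ ((Y ⊕ V) → V) = F ⊕ T = T
(V → (¬(V ⊕ Y) ⊕ (((Y → V) ⊕ Y) → ¬((V → Y) ∨ V)))) ↔ (V ⊕ ((Y ⊕ V) → V)) = T ↔ T = T

T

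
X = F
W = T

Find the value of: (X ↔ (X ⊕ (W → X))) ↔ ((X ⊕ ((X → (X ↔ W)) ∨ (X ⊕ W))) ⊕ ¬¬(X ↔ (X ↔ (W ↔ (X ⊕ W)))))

W → X = T → F = F
X ⊕ (W → X) = F ⊕ F = F
X ↔ (X ⊕ (W → X)) = F ↔ F = T
X ↔ W = F ↔ T = F
X → (X ↔ W) = F → F = T
X ⊕ W = F ⊕ T = T
(X → (X ↔ W)) ∨ (X ⊕ W) = T ∨ T = T
X ⊕ ((X → (X ↔ W)) ∨ (X ⊕ W)) = F ⊕ T = T
X ⊕ W = F ⊕ T = T
W ↔ (X ⊕ W) = T ↔ T = T
X ↔ (W ↔ (X ⊕ W)) = F ↔ T = F
X ↔ (X ↔ (W ↔ (X ⊕ W))) = F ↔ F = T
¬(X ↔ (X ↔ (W ↔ (X ⊕ W)))) = ¬T = F
¬¬(X ↔ (X ↔ (W ↔ (X ⊕ W)))) = ¬F = T
(X ⊕ ((X → (X ↔ W)) ∨ (X ⊕ W))) ⊕ ¬¬(X ↔ (X ↔ (W ↔ (X ⊕ W)))) = T ⊕ T = F
(X ↔ (X ⊕ (W → X))) ↔ ((X ⊕ ((X → (X ↔ W)) ∨ (X ⊕ W))) ⊕ ¬¬(X ↔ (X ↔ (W ↔ (X ⊕ W))))) = T ↔ F = F

F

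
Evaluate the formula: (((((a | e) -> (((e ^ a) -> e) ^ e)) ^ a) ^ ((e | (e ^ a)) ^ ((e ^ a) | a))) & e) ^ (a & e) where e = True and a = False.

False

a | e = False | True = True
e ^ a = True ^ False = True
(e ^ a) -> e = True -> True = True
((e ^ a) -> e) ^ e = True ^ True = False
(a | e) -> (((e ^ a) -> e) ^ e) = True -> False = False
((a | e) -> (((e ^ a) -> e) ^ e)) ^ a = False ^ False = False
e ^ a = True ^ False = True
e | (e ^ a) = True | True = True
e ^ a = True ^ False = True
(e ^ a) | a = True | False = True
(e | (e ^ a)) ^ ((e ^ a) | a) = True ^ True = False
(((a | e) -> (((e ^ a) -> e) ^ e)) ^ a) ^ ((e | (e ^ a)) ^ ((e ^ a) | a)) = False ^ False = False
((((a | e) -> (((e ^ a) -> e) ^ e)) ^ a) ^ ((e | (e ^ a)) ^ ((e ^ a) | a))) & e = False & True = False
a & e = False & True = False
(((((a | e) -> (((e ^ a) -> e) ^ e)) ^ a) ^ ((e | (e ^ a)) ^ ((e ^ a) | a))) & e) ^ (a & e) = False ^ False = False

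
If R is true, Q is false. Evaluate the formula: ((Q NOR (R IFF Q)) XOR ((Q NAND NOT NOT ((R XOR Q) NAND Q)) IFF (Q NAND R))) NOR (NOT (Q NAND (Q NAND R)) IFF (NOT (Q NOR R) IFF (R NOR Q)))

false

R IFF Q = true IFF false = false
Q NOR (R IFF Q) = false NOR false = true
R XOR Q = true XOR false = true
(R XOR Q) NAND Q = true NAND false = true
NOT ((R XOR Q) NAND Q) = NOT true = false
NOT NOT ((R XOR Q) NAND Q) = NOT false = true
Q NAND NOT NOT ((R XOR Q) NAND Q) = false NAND true = true
Q NAND R = false NAND true = true
(Q NAND NOT NOT ((R XOR Q) NAND Q)) IFF (Q NAND R) = true IFF true = true
(Q NOR (R IFF Q)) XOR ((Q NAND NOT NOT ((R XOR Q) NAND Q)) IFF (Q NAND R)) = true XOR true = false
Q NAND R = false NAND true = true
Q NAND (Q NAND R) = false NAND true = true
NOT (Q NAND (Q NAND R)) = NOT true = false
Q NOR R = false NOR true = false
NOT (Q NOR R) = NOT false = true
R NOR Q = true NOR false = false
NOT (Q NOR R) IFF (R NOR Q) = true IFF false = false
NOT (Q NAND (Q NAND R)) IFF (NOT (Q NOR R) IFF (R NOR Q)) = false IFF false = true
((Q NOR (R IFF Q)) XOR ((Q NAND NOT NOT ((R XOR Q) NAND Q)) IFF (Q NAND R))) NOR (NOT (Q NAND (Q NAND R)) IFF (NOT (Q NOR R) IFF (R NOR Q))) = false NOR true = false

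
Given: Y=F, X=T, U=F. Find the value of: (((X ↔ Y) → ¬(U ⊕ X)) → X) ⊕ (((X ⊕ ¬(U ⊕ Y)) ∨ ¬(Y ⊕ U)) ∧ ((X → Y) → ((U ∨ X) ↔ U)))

X ↔ Y = T ↔ F = F
U ⊕ X = F ⊕ T = T
¬(U ⊕ X) = ¬T = F
(X ↔ Y) → ¬(U ⊕ X) = F → F = T
((X ↔ Y) → ¬(U ⊕ X)) → X = T → T = T
U ⊕ Y = F ⊕ F = F
¬(U ⊕ Y) = ¬F = T
X ⊕ ¬(U ⊕ Y) = T ⊕ T = F
Y ⊕ U = F ⊕ F = F
¬(Y ⊕ U) = ¬F = T
(X ⊕ ¬(U ⊕ Y)) ∨ ¬(Y ⊕ U) = F ∨ T = T
X → Y = T → F = F
U ∨ X = F ∨ T = T
(U ∨ X) ↔ U = T ↔ F = F
(X → Y) → ((U ∨ X) ↔ U) = F → F = T
((X ⊕ ¬(U ⊕ Y)) ∨ ¬(Y ⊕ U)) ∧ ((X → Y) → ((U ∨ X) ↔ U)) = T ∧ T = T
(((X ↔ Y) → ¬(U ⊕ X)) → X) ⊕ (((X ⊕ ¬(U ⊕ Y)) ∨ ¬(Y ⊕ U)) ∧ ((X → Y) → ((U ∨ X) ↔ U))) = T ⊕ T = F

F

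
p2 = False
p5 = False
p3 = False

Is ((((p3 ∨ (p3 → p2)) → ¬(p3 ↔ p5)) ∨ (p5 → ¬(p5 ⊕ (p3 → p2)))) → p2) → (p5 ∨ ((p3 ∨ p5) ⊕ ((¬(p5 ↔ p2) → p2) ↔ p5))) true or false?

Substituting p2=False, p5=False, p3=False:
p3 → p2 = False → False = True
p3 ∨ (p3 → p2) = False ∨ True = True
p3 ↔ p5 = False ↔ False = True
¬(p3 ↔ p5) = ¬True = False
(p3 ∨ (p3 → p2)) → ¬(p3 ↔ p5) = True → False = False
p3 → p2 = False → False = True
p5 ⊕ (p3 → p2) = False ⊕ True = True
¬(p5 ⊕ (p3 → p2)) = ¬True = False
p5 → ¬(p5 ⊕ (p3 → p2)) = False → False = True
((p3 ∨ (p3 → p2)) → ¬(p3 ↔ p5)) ∨ (p5 → ¬(p5 ⊕ (p3 → p2))) = False ∨ True = True
(((p3 ∨ (p3 → p2)) → ¬(p3 ↔ p5)) ∨ (p5 → ¬(p5 ⊕ (p3 → p2)))) → p2 = True → False = False
p3 ∨ p5 = False ∨ False = False
p5 ↔ p2 = False ↔ False = True
¬(p5 ↔ p2) = ¬True = False
¬(p5 ↔ p2) → p2 = False → False = True
(¬(p5 ↔ p2) → p2) ↔ p5 = True ↔ False = False
(p3 ∨ p5) ⊕ ((¬(p5 ↔ p2) → p2) ↔ p5) = False ⊕ False = False
p5 ∨ ((p3 ∨ p5) ⊕ ((¬(p5 ↔ p2) → p2) ↔ p5)) = False ∨ False = False
((((p3 ∨ (p3 → p2)) → ¬(p3 ↔ p5)) ∨ (p5 → ¬(p5 ⊕ (p3 → p2)))) → p2) → (p5 ∨ ((p3 ∨ p5) ⊕ ((¬(p5 ↔ p2) → p2) ↔ p5))) = False → False = True

True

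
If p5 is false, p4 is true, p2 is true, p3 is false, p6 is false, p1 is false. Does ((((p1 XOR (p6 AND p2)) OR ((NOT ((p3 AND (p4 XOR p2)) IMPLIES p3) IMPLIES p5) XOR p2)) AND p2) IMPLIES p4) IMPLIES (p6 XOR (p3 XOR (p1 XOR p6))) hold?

false

p6 AND p2 = false AND true = false
p1 XOR (p6 AND p2) = false XOR false = false
p4 XOR p2 = true XOR true = false
p3 AND (p4 XOR p2) = false AND false = false
(p3 AND (p4 XOR p2)) IMPLIES p3 = false IMPLIES false = true
NOT ((p3 AND (p4 XOR p2)) IMPLIES p3) = NOT true = false
NOT ((p3 AND (p4 XOR p2)) IMPLIES p3) IMPLIES p5 = false IMPLIES false = true
(NOT ((p3 AND (p4 XOR p2)) IMPLIES p3) IMPLIES p5) XOR p2 = true XOR true = false
(p1 XOR (p6 AND p2)) OR ((NOT ((p3 AND (p4 XOR p2)) IMPLIES p3) IMPLIES p5) XOR p2) = false OR false = false
((p1 XOR (p6 AND p2)) OR ((NOT ((p3 AND (p4 XOR p2)) IMPLIES p3) IMPLIES p5) XOR p2)) AND p2 = false AND true = false
(((p1 XOR (p6 AND p2)) OR ((NOT ((p3 AND (p4 XOR p2)) IMPLIES p3) IMPLIES p5) XOR p2)) AND p2) IMPLIES p4 = false IMPLIES true = true
p1 XOR p6 = false XOR false = false
p3 XOR (p1 XOR p6) = false XOR false = false
p6 XOR (p3 XOR (p1 XOR p6)) = false XOR false = false
((((p1 XOR (p6 AND p2)) OR ((NOT ((p3 AND (p4 XOR p2)) IMPLIES p3) IMPLIES p5) XOR p2)) AND p2) IMPLIES p4) IMPLIES (p6 XOR (p3 XOR (p1 XOR p6))) = true IMPLIES false = false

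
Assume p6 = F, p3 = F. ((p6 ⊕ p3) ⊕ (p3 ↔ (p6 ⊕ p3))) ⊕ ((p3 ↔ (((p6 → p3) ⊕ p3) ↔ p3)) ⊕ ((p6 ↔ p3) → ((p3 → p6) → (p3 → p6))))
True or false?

p6 ⊕ p3 = F ⊕ F = F
p6 ⊕ p3 = F ⊕ F = F
p3 ↔ (p6 ⊕ p3) = F ↔ F = T
(p6 ⊕ p3) ⊕ (p3 ↔ (p6 ⊕ p3)) = F ⊕ T = T
p6 → p3 = F → F = T
(p6 → p3) ⊕ p3 = T ⊕ F = T
((p6 → p3) ⊕ p3) ↔ p3 = T ↔ F = F
p3 ↔ (((p6 → p3) ⊕ p3) ↔ p3) = F ↔ F = T
p6 ↔ p3 = F ↔ F = T
p3 → p6 = F → F = T
p3 → p6 = F → F = T
(p3 → p6) → (p3 → p6) = T → T = T
(p6 ↔ p3) → ((p3 → p6) → (p3 → p6)) = T → T = T
(p3 ↔ (((p6 → p3) ⊕ p3) ↔ p3)) ⊕ ((p6 ↔ p3) → ((p3 → p6) → (p3 → p6))) = T ⊕ T = F
((p6 ⊕ p3) ⊕ (p3 ↔ (p6 ⊕ p3))) ⊕ ((p3 ↔ (((p6 → p3) ⊕ p3) ↔ p3)) ⊕ ((p6 ↔ p3) → ((p3 → p6) → (p3 → p6)))) = T ⊕ F = T

T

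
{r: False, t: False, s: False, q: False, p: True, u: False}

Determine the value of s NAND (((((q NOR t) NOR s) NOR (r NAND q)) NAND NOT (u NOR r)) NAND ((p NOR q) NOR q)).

Substituting r=False, t=False, s=False, q=False, p=True, u=False:
q NOR t = False NOR False = True
(q NOR t) NOR s = True NOR False = False
r NAND q = False NAND False = True
((q NOR t) NOR s) NOR (r NAND q) = False NOR True = False
u NOR r = False NOR False = True
NOT (u NOR r) = NOT True = False
(((q NOR t) NOR s) NOR (r NAND q)) NAND NOT (u NOR r) = False NAND False = True
p NOR q = True NOR False = False
(p NOR q) NOR q = False NOR False = True
((((q NOR t) NOR s) NOR (r NAND q)) NAND NOT (u NOR r)) NAND ((p NOR q) NOR q) = True NAND True = False
s NAND (((((q NOR t) NOR s) NOR (r NAND q)) NAND NOT (u NOR r)) NAND ((p NOR q) NOR q)) = False NAND False = True

True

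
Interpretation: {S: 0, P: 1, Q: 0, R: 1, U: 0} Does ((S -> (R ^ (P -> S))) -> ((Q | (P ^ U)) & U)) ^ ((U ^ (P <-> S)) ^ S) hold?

0

P -> S = 1 -> 0 = 0
R ^ (P -> S) = 1 ^ 0 = 1
S -> (R ^ (P -> S)) = 0 -> 1 = 1
P ^ U = 1 ^ 0 = 1
Q | (P ^ U) = 0 | 1 = 1
(Q | (P ^ U)) & U = 1 & 0 = 0
(S -> (R ^ (P -> S))) -> ((Q | (P ^ U)) & U) = 1 -> 0 = 0
P <-> S = 1 <-> 0 = 0
U ^ (P <-> S) = 0 ^ 0 = 0
(U ^ (P <-> S)) ^ S = 0 ^ 0 = 0
((S -> (R ^ (P -> S))) -> ((Q | (P ^ U)) & U)) ^ ((U ^ (P <-> S)) ^ S) = 0 ^ 0 = 0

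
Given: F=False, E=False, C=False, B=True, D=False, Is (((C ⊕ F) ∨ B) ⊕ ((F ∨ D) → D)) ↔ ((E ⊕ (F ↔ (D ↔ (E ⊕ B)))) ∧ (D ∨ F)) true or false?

True

C ⊕ F = False ⊕ False = False
(C ⊕ F) ∨ B = False ∨ True = True
F ∨ D = False ∨ False = False
(F ∨ D) → D = False → False = True
((C ⊕ F) ∨ B) ⊕ ((F ∨ D) → D) = True ⊕ True = False
E ⊕ B = False ⊕ True = True
D ↔ (E ⊕ B) = False ↔ True = False
F ↔ (D ↔ (E ⊕ B)) = False ↔ False = True
E ⊕ (F ↔ (D ↔ (E ⊕ B))) = False ⊕ True = True
D ∨ F = False ∨ False = False
(E ⊕ (F ↔ (D ↔ (E ⊕ B)))) ∧ (D ∨ F) = True ∧ False = False
(((C ⊕ F) ∨ B) ⊕ ((F ∨ D) → D)) ↔ ((E ⊕ (F ↔ (D ↔ (E ⊕ B)))) ∧ (D ∨ F)) = False ↔ False = True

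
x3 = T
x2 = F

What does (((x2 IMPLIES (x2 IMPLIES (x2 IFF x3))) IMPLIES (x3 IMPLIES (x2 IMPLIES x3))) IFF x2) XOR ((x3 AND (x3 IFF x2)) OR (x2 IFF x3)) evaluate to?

Substituting x3=T, x2=F:
x2 IFF x3 = F IFF T = F
x2 IMPLIES (x2 IFF x3) = F IMPLIES F = T
x2 IMPLIES (x2 IMPLIES (x2 IFF x3)) = F IMPLIES T = T
x2 IMPLIES x3 = F IMPLIES T = T
x3 IMPLIES (x2 IMPLIES x3) = T IMPLIES T = T
(x2 IMPLIES (x2 IMPLIES (x2 IFF x3))) IMPLIES (x3 IMPLIES (x2 IMPLIES x3)) = T IMPLIES T = T
((x2 IMPLIES (x2 IMPLIES (x2 IFF x3))) IMPLIES (x3 IMPLIES (x2 IMPLIES x3))) IFF x2 = T IFF F = F
x3 IFF x2 = T IFF F = F
x3 AND (x3 IFF x2) = T AND F = F
x2 IFF x3 = F IFF T = F
(x3 AND (x3 IFF x2)) OR (x2 IFF x3) = F OR F = F
(((x2 IMPLIES (x2 IMPLIES (x2 IFF x3))) IMPLIES (x3 IMPLIES (x2 IMPLIES x3))) IFF x2) XOR ((x3 AND (x3 IFF x2)) OR (x2 IFF x3)) = F XOR F = F

F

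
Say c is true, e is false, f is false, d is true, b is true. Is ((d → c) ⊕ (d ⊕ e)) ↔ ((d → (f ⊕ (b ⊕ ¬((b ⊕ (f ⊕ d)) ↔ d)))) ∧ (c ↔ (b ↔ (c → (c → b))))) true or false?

T

d → c = T → T = T
d ⊕ e = T ⊕ F = T
(d → c) ⊕ (d ⊕ e) = T ⊕ T = F
f ⊕ d = F ⊕ T = T
b ⊕ (f ⊕ d) = T ⊕ T = F
(b ⊕ (f ⊕ d)) ↔ d = F ↔ T = F
¬((b ⊕ (f ⊕ d)) ↔ d) = ¬F = T
b ⊕ ¬((b ⊕ (f ⊕ d)) ↔ d) = T ⊕ T = F
f ⊕ (b ⊕ ¬((b ⊕ (f ⊕ d)) ↔ d)) = F ⊕ F = F
d → (f ⊕ (b ⊕ ¬((b ⊕ (f ⊕ d)) ↔ d))) = T → F = F
c → b = T → T = T
c → (c → b) = T → T = T
b ↔ (c → (c → b)) = T ↔ T = T
c ↔ (b ↔ (c → (c → b))) = T ↔ T = T
(d → (f ⊕ (b ⊕ ¬((b ⊕ (f ⊕ d)) ↔ d)))) ∧ (c ↔ (b ↔ (c → (c → b)))) = F ∧ T = F
((d → c) ⊕ (d ⊕ e)) ↔ ((d → (f ⊕ (b ⊕ ¬((b ⊕ (f ⊕ d)) ↔ d)))) ∧ (c ↔ (b ↔ (c → (c → b))))) = F ↔ F = T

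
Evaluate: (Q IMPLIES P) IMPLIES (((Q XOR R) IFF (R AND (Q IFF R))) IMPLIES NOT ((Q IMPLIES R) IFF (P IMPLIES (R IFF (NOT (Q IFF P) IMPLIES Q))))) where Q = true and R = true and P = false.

Substituting Q=true, R=true, P=false:
Q IMPLIES P = true IMPLIES false = false
Q XOR R = true XOR true = false
Q IFF R = true IFF true = true
R AND (Q IFF R) = true AND true = true
(Q XOR R) IFF (R AND (Q IFF R)) = false IFF true = false
Q IMPLIES R = true IMPLIES true = true
Q IFF P = true IFF false = false
NOT (Q IFF P) = NOT false = true
NOT (Q IFF P) IMPLIES Q = true IMPLIES true = true
R IFF (NOT (Q IFF P) IMPLIES Q) = true IFF true = true
P IMPLIES (R IFF (NOT (Q IFF P) IMPLIES Q)) = false IMPLIES true = true
(Q IMPLIES R) IFF (P IMPLIES (R IFF (NOT (Q IFF P) IMPLIES Q))) = true IFF true = true
NOT ((Q IMPLIES R) IFF (P IMPLIES (R IFF (NOT (Q IFF P) IMPLIES Q)))) = NOT true = false
((Q XOR R) IFF (R AND (Q IFF R))) IMPLIES NOT ((Q IMPLIES R) IFF (P IMPLIES (R IFF (NOT (Q IFF P) IMPLIES Q)))) = false IMPLIES false = true
(Q IMPLIES P) IMPLIES (((Q XOR R) IFF (R AND (Q IFF R))) IMPLIES NOT ((Q IMPLIES R) IFF (P IMPLIES (R IFF (NOT (Q IFF P) IMPLIES Q))))) = false IMPLIES true = true

true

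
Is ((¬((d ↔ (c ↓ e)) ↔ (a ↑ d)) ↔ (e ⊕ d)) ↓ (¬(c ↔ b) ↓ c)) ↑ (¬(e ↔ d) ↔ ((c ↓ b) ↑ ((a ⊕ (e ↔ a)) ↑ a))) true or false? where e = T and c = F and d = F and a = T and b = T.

Substituting e=T, c=F, d=F, a=T, b=T:
c ↓ e = F ↓ T = F
d ↔ (c ↓ e) = F ↔ F = T
a ↑ d = T ↑ F = T
(d ↔ (c ↓ e)) ↔ (a ↑ d) = T ↔ T = T
¬((d ↔ (c ↓ e)) ↔ (a ↑ d)) = ¬T = F
e ⊕ d = T ⊕ F = T
¬((d ↔ (c ↓ e)) ↔ (a ↑ d)) ↔ (e ⊕ d) = F ↔ T = F
c ↔ b = F ↔ T = F
¬(c ↔ b) = ¬F = T
¬(c ↔ b) ↓ c = T ↓ F = F
(¬((d ↔ (c ↓ e)) ↔ (a ↑ d)) ↔ (e ⊕ d)) ↓ (¬(c ↔ b) ↓ c) = F ↓ F = T
e ↔ d = T ↔ F = F
¬(e ↔ d) = ¬F = T
c ↓ b = F ↓ T = F
e ↔ a = T ↔ T = T
a ⊕ (e ↔ a) = T ⊕ T = F
(a ⊕ (e ↔ a)) ↑ a = F ↑ T = T
(c ↓ b) ↑ ((a ⊕ (e ↔ a)) ↑ a) = F ↑ T = T
¬(e ↔ d) ↔ ((c ↓ b) ↑ ((a ⊕ (e ↔ a)) ↑ a)) = T ↔ T = T
((¬((d ↔ (c ↓ e)) ↔ (a ↑ d)) ↔ (e ⊕ d)) ↓ (¬(c ↔ b) ↓ c)) ↑ (¬(e ↔ d) ↔ ((c ↓ b) ↑ ((a ⊕ (e ↔ a)) ↑ a))) = T ↑ T = F

F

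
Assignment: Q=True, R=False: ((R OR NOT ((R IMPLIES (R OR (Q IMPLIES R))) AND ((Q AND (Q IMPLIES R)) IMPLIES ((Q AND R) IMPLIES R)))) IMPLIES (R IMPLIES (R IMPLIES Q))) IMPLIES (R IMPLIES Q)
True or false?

True

Substituting Q=True, R=False:
Q IMPLIES R = True IMPLIES False = False
R OR (Q IMPLIES R) = False OR False = False
R IMPLIES (R OR (Q IMPLIES R)) = False IMPLIES False = True
Q IMPLIES R = True IMPLIES False = False
Q AND (Q IMPLIES R) = True AND False = False
Q AND R = True AND False = False
(Q AND R) IMPLIES R = False IMPLIES False = True
(Q AND (Q IMPLIES R)) IMPLIES ((Q AND R) IMPLIES R) = False IMPLIES True = True
(R IMPLIES (R OR (Q IMPLIES R))) AND ((Q AND (Q IMPLIES R)) IMPLIES ((Q AND R) IMPLIES R)) = True AND True = True
NOT ((R IMPLIES (R OR (Q IMPLIES R))) AND ((Q AND (Q IMPLIES R)) IMPLIES ((Q AND R) IMPLIES R))) = NOT True = False
R OR NOT ((R IMPLIES (R OR (Q IMPLIES R))) AND ((Q AND (Q IMPLIES R)) IMPLIES ((Q AND R) IMPLIES R))) = False OR False = False
R IMPLIES Q = False IMPLIES True = True
R IMPLIES (R IMPLIES Q) = False IMPLIES True = True
(R OR NOT ((R IMPLIES (R OR (Q IMPLIES R))) AND ((Q AND (Q IMPLIES R)) IMPLIES ((Q AND R) IMPLIES R)))) IMPLIES (R IMPLIES (R IMPLIES Q)) = False IMPLIES True = True
R IMPLIES Q = False IMPLIES True = True
((R OR NOT ((R IMPLIES (R OR (Q IMPLIES R))) AND ((Q AND (Q IMPLIES R)) IMPLIES ((Q AND R) IMPLIES R)))) IMPLIES (R IMPLIES (R IMPLIES Q))) IMPLIES (R IMPLIES Q) = True IMPLIES True = True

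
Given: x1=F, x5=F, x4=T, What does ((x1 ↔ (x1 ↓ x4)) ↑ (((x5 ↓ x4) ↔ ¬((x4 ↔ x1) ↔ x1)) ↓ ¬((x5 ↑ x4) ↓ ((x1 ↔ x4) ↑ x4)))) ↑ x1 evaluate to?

x1 ↓ x4 = F ↓ T = F
x1 ↔ (x1 ↓ x4) = F ↔ F = T
x5 ↓ x4 = F ↓ T = F
x4 ↔ x1 = T ↔ F = F
(x4 ↔ x1) ↔ x1 = F ↔ F = T
¬((x4 ↔ x1) ↔ x1) = ¬T = F
(x5 ↓ x4) ↔ ¬((x4 ↔ x1) ↔ x1) = F ↔ F = T
x5 ↑ x4 = F ↑ T = T
x1 ↔ x4 = F ↔ T = F
(x1 ↔ x4) ↑ x4 = F ↑ T = T
(x5 ↑ x4) ↓ ((x1 ↔ x4) ↑ x4) = T ↓ T = F
¬((x5 ↑ x4) ↓ ((x1 ↔ x4) ↑ x4)) = ¬F = T
((x5 ↓ x4) ↔ ¬((x4 ↔ x1) ↔ x1)) ↓ ¬((x5 ↑ x4) ↓ ((x1 ↔ x4) ↑ x4)) = T ↓ T = F
(x1 ↔ (x1 ↓ x4)) ↑ (((x5 ↓ x4) ↔ ¬((x4 ↔ x1) ↔ x1)) ↓ ¬((x5 ↑ x4) ↓ ((x1 ↔ x4) ↑ x4))) = T ↑ F = T
((x1 ↔ (x1 ↓ x4)) ↑ (((x5 ↓ x4) ↔ ¬((x4 ↔ x1) ↔ x1)) ↓ ¬((x5 ↑ x4) ↓ ((x1 ↔ x4) ↑ x4)))) ↑ x1 = T ↑ F = T

T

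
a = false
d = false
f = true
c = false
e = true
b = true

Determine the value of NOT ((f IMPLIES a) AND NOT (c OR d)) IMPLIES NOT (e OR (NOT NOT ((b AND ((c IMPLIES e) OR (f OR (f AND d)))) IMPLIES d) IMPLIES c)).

f IMPLIES a = true IMPLIES false = false
c OR d = false OR false = false
NOT (c OR d) = NOT false = true
(f IMPLIES a) AND NOT (c OR d) = false AND true = false
NOT ((f IMPLIES a) AND NOT (c OR d)) = NOT false = true
c IMPLIES e = false IMPLIES true = true
f AND d = true AND false = false
f OR (f AND d) = true OR false = true
(c IMPLIES e) OR (f OR (f AND d)) = true OR true = true
b AND ((c IMPLIES e) OR (f OR (f AND d))) = true AND true = true
(b AND ((c IMPLIES e) OR (f OR (f AND d)))) IMPLIES d = true IMPLIES false = false
NOT ((b AND ((c IMPLIES e) OR (f OR (f AND d)))) IMPLIES d) = NOT false = true
NOT NOT ((b AND ((c IMPLIES e) OR (f OR (f AND d)))) IMPLIES d) = NOT true = false
NOT NOT ((b AND ((c IMPLIES e) OR (f OR (f AND d)))) IMPLIES d) IMPLIES c = false IMPLIES false = true
e OR (NOT NOT ((b AND ((c IMPLIES e) OR (f OR (f AND d)))) IMPLIES d) IMPLIES c) = true OR true = true
NOT (e OR (NOT NOT ((b AND ((c IMPLIES e) OR (f OR (f AND d)))) IMPLIES d) IMPLIES c)) = NOT true = false
NOT ((f IMPLIES a) AND NOT (c OR d)) IMPLIES NOT (e OR (NOT NOT ((b AND ((c IMPLIES e) OR (f OR (f AND d)))) IMPLIES d) IMPLIES c)) = true IMPLIES false = false

false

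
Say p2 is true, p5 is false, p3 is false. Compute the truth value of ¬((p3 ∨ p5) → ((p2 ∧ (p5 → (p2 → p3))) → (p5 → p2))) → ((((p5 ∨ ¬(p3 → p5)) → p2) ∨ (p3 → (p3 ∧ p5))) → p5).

T

p3 ∨ p5 = F ∨ F = F
p2 → p3 = T → F = F
p5 → (p2 → p3) = F → F = T
p2 ∧ (p5 → (p2 → p3)) = T ∧ T = T
p5 → p2 = F → T = T
(p2 ∧ (p5 → (p2 → p3))) → (p5 → p2) = T → T = T
(p3 ∨ p5) → ((p2 ∧ (p5 → (p2 → p3))) → (p5 → p2)) = F → T = T
¬((p3 ∨ p5) → ((p2 ∧ (p5 → (p2 → p3))) → (p5 → p2))) = ¬T = F
p3 → p5 = F → F = T
¬(p3 → p5) = ¬T = F
p5 ∨ ¬(p3 → p5) = F ∨ F = F
(p5 ∨ ¬(p3 → p5)) → p2 = F → T = T
p3 ∧ p5 = F ∧ F = F
p3 → (p3 ∧ p5) = F → F = T
((p5 ∨ ¬(p3 → p5)) → p2) ∨ (p3 → (p3 ∧ p5)) = T ∨ T = T
(((p5 ∨ ¬(p3 → p5)) → p2) ∨ (p3 → (p3 ∧ p5))) → p5 = T → F = F
¬((p3 ∨ p5) → ((p2 ∧ (p5 → (p2 → p3))) → (p5 → p2))) → ((((p5 ∨ ¬(p3 → p5)) → p2) ∨ (p3 → (p3 ∧ p5))) → p5) = F → F = T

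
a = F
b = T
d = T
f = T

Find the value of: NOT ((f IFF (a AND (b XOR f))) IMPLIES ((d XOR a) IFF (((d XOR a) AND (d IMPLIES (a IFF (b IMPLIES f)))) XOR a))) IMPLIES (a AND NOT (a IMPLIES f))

T

b XOR f = T XOR T = F
a AND (b XOR f) = F AND F = F
f IFF (a AND (b XOR f)) = T IFF F = F
d XOR a = T XOR F = T
d XOR a = T XOR F = T
b IMPLIES f = T IMPLIES T = T
a IFF (b IMPLIES f) = F IFF T = F
d IMPLIES (a IFF (b IMPLIES f)) = T IMPLIES F = F
(d XOR a) AND (d IMPLIES (a IFF (b IMPLIES f))) = T AND F = F
((d XOR a) AND (d IMPLIES (a IFF (b IMPLIES f)))) XOR a = F XOR F = F
(d XOR a) IFF (((d XOR a) AND (d IMPLIES (a IFF (b IMPLIES f)))) XOR a) = T IFF F = F
(f IFF (a AND (b XOR f))) IMPLIES ((d XOR a) IFF (((d XOR a) AND (d IMPLIES (a IFF (b IMPLIES f)))) XOR a)) = F IMPLIES F = T
NOT ((f IFF (a AND (b XOR f))) IMPLIES ((d XOR a) IFF (((d XOR a) AND (d IMPLIES (a IFF (b IMPLIES f)))) XOR a))) = NOT T = F
a IMPLIES f = F IMPLIES T = T
NOT (a IMPLIES f) = NOT T = F
a AND NOT (a IMPLIES f) = F AND F = F
NOT ((f IFF (a AND (b XOR f))) IMPLIES ((d XOR a) IFF (((d XOR a) AND (d IMPLIES (a IFF (b IMPLIES f)))) XOR a))) IMPLIES (a AND NOT (a IMPLIES f)) = F IMPLIES F = T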